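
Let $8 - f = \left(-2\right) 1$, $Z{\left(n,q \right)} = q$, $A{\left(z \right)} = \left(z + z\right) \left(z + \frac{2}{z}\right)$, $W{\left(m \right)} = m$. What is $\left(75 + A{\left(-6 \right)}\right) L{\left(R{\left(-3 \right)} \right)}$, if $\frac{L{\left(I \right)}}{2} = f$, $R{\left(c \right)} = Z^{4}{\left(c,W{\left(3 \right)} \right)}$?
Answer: $3020$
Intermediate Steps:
$A{\left(z \right)} = 2 z \left(z + \frac{2}{z}\right)$
$R{\left(c \right)} = 81$ ($R{\left(c \right)} = 3^{4} = 81$)
$f = 10$ ($f = 8 - \left(-2\right) 1 = 8 - -2 = 8 + 2 = 10$)
$L{\left(I \right)} = 20$ ($L{\left(I \right)} = 2 \cdot 10 = 20$)
$\left(75 + A{\left(-6 \right)}\right) L{\left(R{\left(-3 \right)} \right)} = \left(75 + \left(4 + 2 \left(-6\right)^{2}\right)\right) 20 = \left(75 + \left(4 + 2 \cdot 36\right)\right) 20 = \left(75 + \left(4 + 72\right)\right) 20 = \left(75 + 76\right) 20 = 151 \cdot 20 = 3020$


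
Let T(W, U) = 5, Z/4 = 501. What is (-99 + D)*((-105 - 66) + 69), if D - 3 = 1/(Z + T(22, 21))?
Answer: 19672026/2009 ≈ 9792.0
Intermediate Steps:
Z = 2004 (Z = 4*501 = 2004)
D = 6028/2009 (D = 3 + 1/(2004 + 5) = 3 + 1/2009 = 6028/2009 ≈ 3.0005)
(-99 + D)*((-105 - 66) + 69) = (-99 + 6028/2009)*((-105 - 66) + 69) = -192863*(-171 + 69)/2009 = -192863/2009*(-102) = 19672026/2009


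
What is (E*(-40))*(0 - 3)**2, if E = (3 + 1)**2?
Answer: -5760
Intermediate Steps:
E = 16 (E = 4**2 = 16)
(E*(-40))*(0 - 3)**2 = (16*(-40))*(0 - 3)**2 = -640*(-3)**2 = -640*9 = -5760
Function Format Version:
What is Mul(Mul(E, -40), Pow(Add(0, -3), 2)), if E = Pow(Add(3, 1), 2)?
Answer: -5760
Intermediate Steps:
E = 16 (E = Pow(4, 2) = 16)
Mul(Mul(E, -40), Pow(Add(0, -3), 2)) = Mul(Mul(16, -40), Pow(Add(0, -3), 2)) = Mul(-640, Pow(-3, 2)) = Mul(-640, 9) = -5760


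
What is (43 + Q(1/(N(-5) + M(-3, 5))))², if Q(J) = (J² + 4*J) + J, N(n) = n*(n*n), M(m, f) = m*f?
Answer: 709134094201/384160000 ≈ 1845.9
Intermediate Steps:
M(m, f) = f*m
N(n) = n³ (N(n) = n*n² = n³)
Q(J) = J² + 5*J
(43 + Q(1/(N(-5) + M(-3, 5))))² = (43 + (5 + 1/((-5)³ + 5*(-3)))/((-5)³ + 5*(-3)))² = (43 + (5 + 1/(-125 - 15))/(-125 - 15))² = (43 + (5 + 1/(-140))/(-140))² = (43 - (5 - 1/140)/140)² = (43 - 1/140*699/140)² = (43 - 699/19600)² = (842101/19600)² = 709134094201/384160000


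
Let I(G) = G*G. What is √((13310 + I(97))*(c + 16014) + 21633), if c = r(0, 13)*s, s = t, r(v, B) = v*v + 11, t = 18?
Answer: √368342061 ≈ 19192.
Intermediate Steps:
r(v, B) = 11 + v² (r(v, B) = v² + 11 = 11 + v²)
s = 18
I(G) = G²
c = 198 (c = (11 + 0²)*18 = (11 + 0)*18 = 11*18 = 198)
√((13310 + I(97))*(c + 16014) + 21633) = √((13310 + 97²)*(198 + 16014) + 21633) = √((13310 + 9409)*16212 + 21633) = √(22719*16212 + 21633) = √(368320428 + 21633) = √368342061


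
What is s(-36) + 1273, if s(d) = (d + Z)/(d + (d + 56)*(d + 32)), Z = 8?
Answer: 36924/29 ≈ 1273.2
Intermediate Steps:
s(d) = (8 + d)/(d + (32 + d)*(56 + d)) (s(d) = (d + 8)/(d + (d + 56)*(d + 32)) = (8 + d)/(d + (56 + d)*(32 + d)) = (8 + d)/(d + (32 + d)*(56 + d)))
s(-36) + 1273 = (8 - 36)/(1792 + (-36)**2 + 89*(-36)) + 1273 = -28/(1792 + 1296 - 3204) + 1273 = -28/(-116) + 1273 = -1/116*(-28) + 1273 = 7/29 + 1273 = 36924/29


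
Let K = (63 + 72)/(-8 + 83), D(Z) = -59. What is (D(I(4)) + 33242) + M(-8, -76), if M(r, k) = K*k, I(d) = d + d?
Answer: 165231/5 ≈ 33046.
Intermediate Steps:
I(d) = 2*d
K = 9/5 (K = 135/75 = 135*(1/75) = 9/5 ≈ 1.8000)
M(r, k) = 9*k/5
(D(I(4)) + 33242) + M(-8, -76) = (-59 + 33242) + (9/5)*(-76) = 33183 - 684/5 = 165231/5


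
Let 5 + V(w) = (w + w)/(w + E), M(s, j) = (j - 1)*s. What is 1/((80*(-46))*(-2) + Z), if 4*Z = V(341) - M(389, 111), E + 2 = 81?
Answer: -840/2804209 ≈ -0.00029955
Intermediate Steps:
E = 79 (E = -2 + 81 = 79)
M(s, j) = s*(-1 + j) (M(s, j) = (-1 + j)*s = s*(-1 + j))
V(w) = -5 + 2*w/(79 + w) (V(w) = -5 + (w + w)/(w + 79) = -5 + (2*w)/(79 + w) = -5 + 2*w/(79 + w))
Z = -8986609/840 (Z = ((-395 - 3*341)/(79 + 341) - 389*(-1 + 111))/4 = ((-395 - 1023)/420 - 389*110)/4 = ((1/420)*(-1418) - 1*42790)/4 = (-709/210 - 42790)/4 = (1/4)*(-8986609/210) = -8986609/840 ≈ -10698.)
1/((80*(-46))*(-2) + Z) = 1/((80*(-46))*(-2) - 8986609/840) = 1/(-3680*(-2) - 8986609/840) = 1/(7360 - 8986609/840) = 1/(-2804209/840) = -840/2804209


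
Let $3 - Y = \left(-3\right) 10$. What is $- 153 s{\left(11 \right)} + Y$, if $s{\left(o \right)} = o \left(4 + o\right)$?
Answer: $-25212$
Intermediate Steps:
$Y = 33$ ($Y = 3 - \left(-3\right) 10 = 3 - -30 = 3 + 30 = 33$)
$- 153 s{\left(11 \right)} + Y = - 153 \cdot 11 \left(4 + 11\right) + 33 = - 153 \cdot 11 \cdot 15 + 33 = \left(-153\right) 165 + 33 = -25245 + 33 = -25212$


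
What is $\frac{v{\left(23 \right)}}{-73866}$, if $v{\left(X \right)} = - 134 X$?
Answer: $\frac{1541}{36933} \approx 0.041724$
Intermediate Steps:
$\frac{v{\left(23 \right)}}{-73866} = \frac{\left(-134\right) 23}{-73866} = \left(-3082\right) \left(- \frac{1}{73866}\right) = \frac{1541}{36933}$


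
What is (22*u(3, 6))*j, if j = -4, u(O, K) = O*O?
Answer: -792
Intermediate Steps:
u(O, K) = O**2
(22*u(3, 6))*j = (22*3**2)*(-4) = (22*9)*(-4) = 198*(-4) = -792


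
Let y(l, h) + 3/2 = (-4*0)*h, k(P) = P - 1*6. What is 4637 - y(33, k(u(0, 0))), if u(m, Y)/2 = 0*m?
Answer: 9277/2 ≈ 4638.5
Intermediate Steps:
u(m, Y) = 0 (u(m, Y) = 2*(0*m) = 2*0 = 0)
k(P) = -6 + P (k(P) = P - 6 = -6 + P)
y(l, h) = -3/2 (y(l, h) = -3/2 + (-4*0)*h = -3/2 + 0*h = -3/2 + 0 = -3/2)
4637 - y(33, k(u(0, 0))) = 4637 - 1*(-3/2) = 4637 + 3/2 = 9277/2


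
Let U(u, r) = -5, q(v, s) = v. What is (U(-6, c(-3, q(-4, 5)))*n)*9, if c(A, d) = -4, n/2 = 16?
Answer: -1440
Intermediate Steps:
n = 32 (n = 2*16 = 32)
(U(-6, c(-3, q(-4, 5)))*n)*9 = -5*32*9 = -160*9 = -1440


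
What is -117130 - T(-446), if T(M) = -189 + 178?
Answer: -117119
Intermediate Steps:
T(M) = -11
-117130 - T(-446) = -117130 - 1*(-11) = -117130 + 11 = -117119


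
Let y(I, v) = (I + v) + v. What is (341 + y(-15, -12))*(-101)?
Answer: -30502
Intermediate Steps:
y(I, v) = I + 2*v
(341 + y(-15, -12))*(-101) = (341 + (-15 + 2*(-12)))*(-101) = (341 + (-15 - 24))*(-101) = (341 - 39)*(-101) = 302*(-101) = -30502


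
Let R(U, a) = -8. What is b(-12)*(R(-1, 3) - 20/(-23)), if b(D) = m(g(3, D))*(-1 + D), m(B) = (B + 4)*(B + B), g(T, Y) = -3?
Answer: -12792/23 ≈ -556.17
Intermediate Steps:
m(B) = 2*B*(4 + B) (m(B) = (4 + B)*(2*B) = 2*B*(4 + B))
b(D) = 6 - 6*D (b(D) = (2*(-3)*(4 - 3))*(-1 + D) = (2*(-3)*1)*(-1 + D) = -6*(-1 + D) = 6 - 6*D)
b(-12)*(R(-1, 3) - 20/(-23)) = (6 - 6*(-12))*(-8 - 20/(-23)) = (6 + 72)*(-8 - 20*(-1/23)) = 78*(-8 + 20/23) = 78*(-164/23) = -12792/23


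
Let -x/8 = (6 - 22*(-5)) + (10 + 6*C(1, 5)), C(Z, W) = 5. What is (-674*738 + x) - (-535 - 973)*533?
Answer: 305104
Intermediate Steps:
x = -1248 (x = -8*((6 - 22*(-5)) + (10 + 6*5)) = -8*((6 + 110) + (10 + 30)) = -8*(116 + 40) = -8*156 = -1248)
(-674*738 + x) - (-535 - 973)*533 = (-674*738 - 1248) - (-535 - 973)*533 = (-497412 - 1248) - (-1508)*533 = -498660 - 1*(-803764) = -498660 + 803764 = 305104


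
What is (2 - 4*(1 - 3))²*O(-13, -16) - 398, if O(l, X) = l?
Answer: -1698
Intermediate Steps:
(2 - 4*(1 - 3))²*O(-13, -16) - 398 = (2 - 4*(1 - 3))²*(-13) - 398 = (2 - 4*(-2))²*(-13) - 398 = (2 + 8)²*(-13) - 398 = 10²*(-13) - 398 = 100*(-13) - 398 = -1300 - 398 = -1698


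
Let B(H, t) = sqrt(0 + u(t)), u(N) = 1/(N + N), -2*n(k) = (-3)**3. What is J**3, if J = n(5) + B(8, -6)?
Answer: (81 + I*sqrt(3))**3/216 ≈ 2457.0 + 157.81*I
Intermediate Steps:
n(k) = 27/2 (n(k) = -1/2*(-3)**3 = -1/2*(-27) = 27/2)
u(N) = 1/(2*N)
B(H, t) = sqrt(2)*sqrt(1/t)/2 (B(H, t) = sqrt(0 + 1/(2*t)) = sqrt(1/(2*t)) = sqrt(2)*sqrt(1/t)/2)
J = 27/2 + I*sqrt(3)/6 (J = 27/2 + sqrt(2)*sqrt(1/(-6))/2 = 27/2 + sqrt(2)*sqrt(-1/6)/2 = 27/2 + sqrt(2)*(I*sqrt(6)/6)/2 = 27/2 + I*sqrt(3)/6 ≈ 13.5 + 0.28868*I)
J**3 = (27/2 + I*sqrt(3)/6)**3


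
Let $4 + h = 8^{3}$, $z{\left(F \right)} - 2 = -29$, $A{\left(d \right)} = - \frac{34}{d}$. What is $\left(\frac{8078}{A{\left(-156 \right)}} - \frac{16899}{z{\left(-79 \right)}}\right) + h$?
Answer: $\frac{5844241}{153} \approx 38198.0$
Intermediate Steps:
$z{\left(F \right)} = -27$ ($z{\left(F \right)} = 2 - 29 = -27$)
$h = 508$ ($h = -4 + 8^{3} = -4 + 512 = 508$)
$\left(\frac{8078}{A{\left(-156 \right)}} - \frac{16899}{z{\left(-79 \right)}}\right) + h = \left(\frac{8078}{\left(-34\right) \frac{1}{-156}} - \frac{16899}{-27}\right) + 508 = \left(\frac{8078}{\left(-34\right) \left(- \frac{1}{156}\right)} - - \frac{5633}{9}\right) + 508 = \left(\frac{8078}{\frac{17}{78}} + \frac{5633}{9}\right) + 508 = \left(8078 \cdot \frac{78}{17} + \frac{5633}{9}\right) + 508 = \left(\frac{630084}{17} + \frac{5633}{9}\right) + 508 = \frac{5766517}{153} + 508 = \frac{5844241}{153}$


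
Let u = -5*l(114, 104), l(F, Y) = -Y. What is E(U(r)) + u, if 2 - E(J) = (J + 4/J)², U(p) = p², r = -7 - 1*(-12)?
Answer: -69391/625 ≈ -111.03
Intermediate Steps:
r = 5 (r = -7 + 12 = 5)
u = 520 (u = -(-5)*104 = -5*(-104) = 520)
E(J) = 2 - (J + 4/J)²
E(U(r)) + u = (2 - (4 + (5²)²)²/(5²)²) + 520 = (2 - 1*(4 + 25²)²/25²) + 520 = (2 - 1*1/625*(4 + 625)²) + 520 = (2 - 1*1/625*629²) + 520 = (2 - 1*1/625*395641) + 520 = (2 - 395641/625) + 520 = -394391/625 + 520 = -69391/625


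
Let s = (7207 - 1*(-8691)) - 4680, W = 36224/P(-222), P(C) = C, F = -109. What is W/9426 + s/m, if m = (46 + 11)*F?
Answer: -1974961034/1083429153 ≈ -1.8229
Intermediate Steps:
m = -6213 (m = (46 + 11)*(-109) = 57*(-109) = -6213)
W = -18112/111 (W = 36224/(-222) = 36224*(-1/222) = -18112/111 ≈ -163.17)
s = 11218 (s = (7207 + 8691) - 4680 = 15898 - 4680 = 11218)
W/9426 + s/m = -18112/111/9426 + 11218/(-6213) = -18112/111*1/9426 + 11218*(-1/6213) = -9056/523143 - 11218/6213 = -1974961034/1083429153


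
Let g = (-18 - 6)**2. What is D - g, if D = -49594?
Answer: -50170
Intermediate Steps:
g = 576 (g = (-24)**2 = 576)
D - g = -49594 - 1*576 = -49594 - 576 = -50170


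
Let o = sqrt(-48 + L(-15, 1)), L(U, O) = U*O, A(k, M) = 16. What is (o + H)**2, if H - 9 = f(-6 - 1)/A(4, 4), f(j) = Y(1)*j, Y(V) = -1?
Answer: 6673/256 + 453*I*sqrt(7)/8 ≈ 26.066 + 149.82*I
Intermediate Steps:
L(U, O) = O*U
o = 3*I*sqrt(7) (o = sqrt(-48 + 1*(-15)) = sqrt(-48 - 15) = sqrt(-63) = 3*I*sqrt(7) ≈ 7.9373*I)
f(j) = -j
H = 151/16 (H = 9 - (-6 - 1)/16 = 9 - 1*(-7)*(1/16) = 9 + 7*(1/16) = 9 + 7/16 = 151/16 ≈ 9.4375)
(o + H)**2 = (3*I*sqrt(7) + 151/16)**2 = (151/16 + 3*I*sqrt(7))**2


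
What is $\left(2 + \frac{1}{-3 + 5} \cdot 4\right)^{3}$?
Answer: $64$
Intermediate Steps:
$\left(2 + \frac{1}{-3 + 5} \cdot 4\right)^{3} = \left(2 + \frac{1}{2} \cdot 4\right)^{3} = \left(2 + 2\right)^{3} = 4^{3} = 64$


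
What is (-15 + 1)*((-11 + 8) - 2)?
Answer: 70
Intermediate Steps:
(-15 + 1)*((-11 + 8) - 2) = -14*(-3 - 2) = -14*(-5) = 70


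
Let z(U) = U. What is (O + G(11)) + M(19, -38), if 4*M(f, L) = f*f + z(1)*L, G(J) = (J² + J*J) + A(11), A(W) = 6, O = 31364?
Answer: 126771/4 ≈ 31693.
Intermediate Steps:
G(J) = 6 + 2*J² (G(J) = (J² + J*J) + 6 = (J² + J²) + 6 = 2*J² + 6 = 6 + 2*J²)
M(f, L) = L/4 + f²/4 (M(f, L) = (f*f + 1*L)/4 = (f² + L)/4 = (L + f²)/4 = L/4 + f²/4)
(O + G(11)) + M(19, -38) = (31364 + (6 + 2*11²)) + ((¼)*(-38) + (¼)*19²) = (31364 + (6 + 2*121)) + (-19/2 + (¼)*361) = (31364 + (6 + 242)) + (-19/2 + 361/4) = (31364 + 248) + 323/4 = 31612 + 323/4 = 126771/4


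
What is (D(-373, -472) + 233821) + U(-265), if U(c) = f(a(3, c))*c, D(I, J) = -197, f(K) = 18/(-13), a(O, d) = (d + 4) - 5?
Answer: 3041882/13 ≈ 2.3399e+5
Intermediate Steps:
a(O, d) = -1 + d (a(O, d) = (4 + d) - 5 = -1 + d)
f(K) = -18/13 (f(K) = 18*(-1/13) = -18/13)
U(c) = -18*c/13
(D(-373, -472) + 233821) + U(-265) = (-197 + 233821) - 18/13*(-265) = 233624 + 4770/13 = 3041882/13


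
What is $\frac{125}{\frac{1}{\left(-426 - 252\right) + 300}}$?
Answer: $-47250$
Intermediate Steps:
$\frac{125}{\frac{1}{\left(-426 - 252\right) + 300}} = \frac{125}{\frac{1}{-678 + 300}} = \frac{125}{\frac{1}{-378}} = \frac{125}{- \frac{1}{378}} = 125 \left(-378\right) = -47250$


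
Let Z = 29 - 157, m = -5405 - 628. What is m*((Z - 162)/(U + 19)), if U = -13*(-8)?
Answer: 583190/41 ≈ 14224.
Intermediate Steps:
m = -6033
U = 104
Z = -128
m*((Z - 162)/(U + 19)) = -6033*(-128 - 162)/(104 + 19) = -(-1749570)/123 = -6033*(-290/123) = 583190/41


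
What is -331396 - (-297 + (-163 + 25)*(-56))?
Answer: -338827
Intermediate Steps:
-331396 - (-297 + (-163 + 25)*(-56)) = -331396 - (-297 - 138*(-56)) = -331396 - (-297 + 7728) = -331396 - 1*7431 = -331396 - 7431 = -338827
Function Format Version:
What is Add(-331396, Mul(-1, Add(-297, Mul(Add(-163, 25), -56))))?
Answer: -338827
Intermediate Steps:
Add(-331396, Mul(-1, Add(-297, Mul(Add(-163, 25), -56)))) = Add(-331396, Mul(-1, Add(-297, Mul(-138, -56)))) = Add(-331396, Mul(-1, Add(-297, 7728))) = Add(-331396, Mul(-1, 7431)) = Add(-331396, -7431) = -338827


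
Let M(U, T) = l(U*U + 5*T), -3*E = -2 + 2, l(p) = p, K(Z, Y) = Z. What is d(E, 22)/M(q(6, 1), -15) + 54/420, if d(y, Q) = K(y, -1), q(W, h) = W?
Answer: 9/70 ≈ 0.12857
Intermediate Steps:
E = 0 (E = -(-2 + 2)/3 = -1/3*0 = 0)
d(y, Q) = y
M(U, T) = U**2 + 5*T (M(U, T) = U*U + 5*T = U**2 + 5*T)
d(E, 22)/M(q(6, 1), -15) + 54/420 = 0/(6**2 + 5*(-15)) + 54/420 = 0/(36 - 75) + 54*(1/420) = 0/(-39) + 9/70 = 0*(-1/39) + 9/70 = 0 + 9/70 = 9/70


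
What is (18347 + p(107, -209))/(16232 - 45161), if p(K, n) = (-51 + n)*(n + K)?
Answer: -44867/28929 ≈ -1.5509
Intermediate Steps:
p(K, n) = (-51 + n)*(K + n)
(18347 + p(107, -209))/(16232 - 45161) = (18347 + ((-209)**2 - 51*107 - 51*(-209) + 107*(-209)))/(16232 - 45161) = (18347 + (43681 - 5457 + 10659 - 22363))/(-28929) = (18347 + 26520)*(-1/28929) = 44867*(-1/28929) = -44867/28929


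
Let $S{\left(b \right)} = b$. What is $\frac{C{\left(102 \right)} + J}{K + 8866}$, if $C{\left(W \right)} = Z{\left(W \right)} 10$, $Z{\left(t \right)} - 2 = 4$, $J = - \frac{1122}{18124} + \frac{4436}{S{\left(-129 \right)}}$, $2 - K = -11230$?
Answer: $\frac{29868479}{23494521804} \approx 0.0012713$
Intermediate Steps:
$K = 11232$ ($K = 2 - -11230 = 2 + 11230 = 11232$)
$J = - \frac{40271401}{1168998}$ ($J = - \frac{1122}{18124} + \frac{4436}{-129} = \left(-1122\right) \frac{1}{18124} + 4436 \left(- \frac{1}{129}\right) = - \frac{561}{9062} - \frac{4436}{129} = - \frac{40271401}{1168998} \approx -34.45$)
$Z{\left(t \right)} = 6$ ($Z{\left(t \right)} = 2 + 4 = 6$)
$C{\left(W \right)} = 60$ ($C{\left(W \right)} = 6 \cdot 10 = 60$)
$\frac{C{\left(102 \right)} + J}{K + 8866} = \frac{60 - \frac{40271401}{1168998}}{11232 + 8866} = \frac{29868479}{1168998 \cdot 20098} = \frac{29868479}{1168998} \cdot \frac{1}{20098} = \frac{29868479}{23494521804}$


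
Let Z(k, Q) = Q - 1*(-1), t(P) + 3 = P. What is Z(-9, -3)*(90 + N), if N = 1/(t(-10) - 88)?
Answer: -18178/101 ≈ -179.98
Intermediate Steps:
t(P) = -3 + P
Z(k, Q) = 1 + Q (Z(k, Q) = Q + 1 = 1 + Q)
N = -1/101 (N = 1/((-3 - 10) - 88) = 1/(-13 - 88) = 1/(-101) = -1/101 ≈ -0.0099010)
Z(-9, -3)*(90 + N) = (1 - 3)*(90 - 1/101) = -2*9089/101 = -18178/101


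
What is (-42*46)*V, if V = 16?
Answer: -30912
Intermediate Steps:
(-42*46)*V = -42*46*16 = -1932*16 = -30912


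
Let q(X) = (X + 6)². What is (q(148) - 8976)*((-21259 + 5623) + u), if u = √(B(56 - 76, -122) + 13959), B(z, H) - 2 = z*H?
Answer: -230474640 + 14740*√16401 ≈ -2.2859e+8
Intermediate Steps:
B(z, H) = 2 + H*z (B(z, H) = 2 + z*H = 2 + H*z)
q(X) = (6 + X)²
u = √16401 (u = √((2 - 122*(56 - 76)) + 13959) = √((2 - 122*(-20)) + 13959) = √((2 + 2440) + 13959) = √(2442 + 13959) = √16401 ≈ 128.07)
(q(148) - 8976)*((-21259 + 5623) + u) = ((6 + 148)² - 8976)*((-21259 + 5623) + √16401) = (154² - 8976)*(-15636 + √16401) = (23716 - 8976)*(-15636 + √16401) = 14740*(-15636 + √16401) = -230474640 + 14740*√16401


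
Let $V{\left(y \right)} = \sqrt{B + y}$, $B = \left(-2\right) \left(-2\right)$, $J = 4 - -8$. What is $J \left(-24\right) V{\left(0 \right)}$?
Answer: $-576$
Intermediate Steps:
$J = 12$ ($J = 4 + 8 = 12$)
$B = 4$
$V{\left(y \right)} = \sqrt{4 + y}$
$J \left(-24\right) V{\left(0 \right)} = 12 \left(-24\right) \sqrt{4 + 0} = - 288 \sqrt{4} = \left(-288\right) 2 = -576$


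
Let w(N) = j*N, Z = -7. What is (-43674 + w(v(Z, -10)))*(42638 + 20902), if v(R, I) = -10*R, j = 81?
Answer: -2414774160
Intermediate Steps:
w(N) = 81*N
(-43674 + w(v(Z, -10)))*(42638 + 20902) = (-43674 + 81*(-10*(-7)))*(42638 + 20902) = (-43674 + 81*70)*63540 = (-43674 + 5670)*63540 = -38004*63540 = -2414774160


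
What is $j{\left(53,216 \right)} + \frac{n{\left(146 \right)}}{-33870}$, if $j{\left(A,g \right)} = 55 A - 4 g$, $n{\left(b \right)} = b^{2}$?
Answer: $\frac{34723027}{16935} \approx 2050.4$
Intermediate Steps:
$j{\left(A,g \right)} = - 4 g + 55 A$
$j{\left(53,216 \right)} + \frac{n{\left(146 \right)}}{-33870} = \left(\left(-4\right) 216 + 55 \cdot 53\right) + \frac{146^{2}}{-33870} = \left(-864 + 2915\right) + 21316 \left(- \frac{1}{33870}\right) = 2051 - \frac{10658}{16935} = \frac{34723027}{16935}$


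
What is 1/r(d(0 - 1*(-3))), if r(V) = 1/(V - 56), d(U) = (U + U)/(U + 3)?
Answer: -55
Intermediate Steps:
d(U) = 2*U/(3 + U) (d(U) = (2*U)/(3 + U) = 2*U/(3 + U))
r(V) = 1/(-56 + V)
1/r(d(0 - 1*(-3))) = 1/(1/(-56 + 2*(0 - 1*(-3))/(3 + (0 - 1*(-3))))) = 1/(1/(-56 + 2*(0 + 3)/(3 + (0 + 3)))) = 1/(1/(-56 + 2*3/(3 + 3))) = 1/(1/(-56 + 2*3/6)) = 1/(1/(-56 + 2*3*(⅙))) = 1/(1/(-56 + 1)) = 1/(1/(-55)) = 1/(-1/55) = -55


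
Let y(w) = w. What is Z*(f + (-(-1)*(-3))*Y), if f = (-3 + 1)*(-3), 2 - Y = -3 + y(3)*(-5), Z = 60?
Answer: -3240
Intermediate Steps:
Y = 20 (Y = 2 - (-3 + 3*(-5)) = 2 - (-3 - 15) = 2 - 1*(-18) = 2 + 18 = 20)
f = 6 (f = -2*(-3) = 6)
Z*(f + (-(-1)*(-3))*Y) = 60*(6 - (-1)*(-3)*20) = 60*(6 - 1*3*20) = 60*(6 - 3*20) = 60*(6 - 60) = 60*(-54) = -3240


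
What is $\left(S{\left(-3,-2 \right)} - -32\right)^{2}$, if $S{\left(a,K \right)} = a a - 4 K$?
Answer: $2401$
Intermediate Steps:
$S{\left(a,K \right)} = a^{2} - 4 K$
$\left(S{\left(-3,-2 \right)} - -32\right)^{2} = \left(\left(\left(-3\right)^{2} - -8\right) - -32\right)^{2} = \left(\left(9 + 8\right) + 32\right)^{2} = \left(17 + 32\right)^{2} = 49^{2} = 2401$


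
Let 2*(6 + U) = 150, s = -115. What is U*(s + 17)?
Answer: -6762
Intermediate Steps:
U = 69 (U = -6 + (½)*150 = -6 + 75 = 69)
U*(s + 17) = 69*(-115 + 17) = 69*(-98) = -6762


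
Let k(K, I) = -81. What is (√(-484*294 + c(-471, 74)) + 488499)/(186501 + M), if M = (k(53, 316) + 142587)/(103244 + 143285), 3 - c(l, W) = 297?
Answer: 1384243333/528483305 + 8501*I*√2910/226492845 ≈ 2.6193 + 0.0020247*I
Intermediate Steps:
c(l, W) = -294 (c(l, W) = 3 - 1*297 = 3 - 297 = -294)
M = 4914/8501 (M = (-81 + 142587)/(103244 + 143285) = 142506/246529 = 142506*(1/246529) = 4914/8501 ≈ 0.57805)
(√(-484*294 + c(-471, 74)) + 488499)/(186501 + M) = (√(-484*294 - 294) + 488499)/(186501 + 4914/8501) = (√(-142296 - 294) + 488499)/(1585449915/8501) = (√(-142590) + 488499)*(8501/1585449915) = (7*I*√2910 + 488499)*(8501/1585449915) = (488499 + 7*I*√2910)*(8501/1585449915) = 1384243333/528483305 + 8501*I*√2910/226492845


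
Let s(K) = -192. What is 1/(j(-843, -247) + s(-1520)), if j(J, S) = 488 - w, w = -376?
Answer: 1/672 ≈ 0.0014881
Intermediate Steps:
j(J, S) = 864 (j(J, S) = 488 - 1*(-376) = 488 + 376 = 864)
1/(j(-843, -247) + s(-1520)) = 1/(864 - 192) = 1/672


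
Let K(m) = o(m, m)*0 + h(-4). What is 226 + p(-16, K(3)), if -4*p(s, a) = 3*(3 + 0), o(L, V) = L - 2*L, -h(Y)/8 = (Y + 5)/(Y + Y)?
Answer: 895/4 ≈ 223.75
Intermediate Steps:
h(Y) = -4*(5 + Y)/Y (h(Y) = -8*(Y + 5)/(Y + Y) = -8*(5 + Y)/(2*Y) = -8*(5 + Y)*1/(2*Y) = -4*(5 + Y)/Y)
o(L, V) = -L
K(m) = 1 (K(m) = -m*0 + (-4 - 20/(-4)) = 0 + (-4 - 20*(-1/4)) = 0 + (-4 + 5) = 0 + 1 = 1)
p(s, a) = -9/4 (p(s, a) = -3*(3 + 0)/4 = -3*3/4 = -1/4*9 = -9/4)
226 + p(-16, K(3)) = 226 - 9/4 = 895/4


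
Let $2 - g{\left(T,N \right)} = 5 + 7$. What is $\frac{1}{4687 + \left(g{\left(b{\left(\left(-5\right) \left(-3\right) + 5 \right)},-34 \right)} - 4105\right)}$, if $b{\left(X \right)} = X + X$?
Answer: $\frac{1}{572} \approx 0.0017483$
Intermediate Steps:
$b{\left(X \right)} = 2 X$
$g{\left(T,N \right)} = -10$ ($g{\left(T,N \right)} = 2 - \left(5 + 7\right) = 2 - 12 = -10$)
$\frac{1}{4687 + \left(g{\left(b{\left(\left(-5\right) \left(-3\right) + 5 \right)},-34 \right)} - 4105\right)} = \frac{1}{4687 - 4115} = \frac{1}{572}$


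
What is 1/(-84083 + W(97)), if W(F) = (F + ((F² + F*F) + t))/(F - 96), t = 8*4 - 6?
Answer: -1/65142 ≈ -1.5351e-5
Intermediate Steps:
t = 26 (t = 32 - 6 = 26)
W(F) = (26 + F + 2*F²)/(-96 + F) (W(F) = (F + ((F² + F*F) + 26))/(F - 96) = (F + ((F² + F²) + 26))/(-96 + F) = (F + (2*F² + 26))/(-96 + F) = (F + (26 + 2*F²))/(-96 + F) = (26 + F + 2*F²)/(-96 + F))
1/(-84083 + W(97)) = 1/(-84083 + (26 + 97 + 2*97²)/(-96 + 97)) = 1/(-84083 + (26 + 97 + 2*9409)/1) = 1/(-84083 + 1*(26 + 97 + 18818)) = 1/(-84083 + 1*18941) = 1/(-84083 + 18941) = 1/(-65142) = -1/65142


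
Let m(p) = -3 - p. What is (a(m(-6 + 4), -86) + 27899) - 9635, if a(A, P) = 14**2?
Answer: 18460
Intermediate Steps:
a(A, P) = 196
(a(m(-6 + 4), -86) + 27899) - 9635 = (196 + 27899) - 9635 = 28095 - 9635 = 18460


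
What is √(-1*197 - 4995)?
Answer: 2*I*√1298 ≈ 72.056*I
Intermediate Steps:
√(-1*197 - 4995) = √(-197 - 4995) = √(-5192) = 2*I*√1298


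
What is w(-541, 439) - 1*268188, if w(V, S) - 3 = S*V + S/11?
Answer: -5562085/11 ≈ -5.0564e+5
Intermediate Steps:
w(V, S) = 3 + S/11 + S*V (w(V, S) = 3 + (S*V + S/11) = 3 + (S/11 + S*V) = 3 + S/11 + S*V)
w(-541, 439) - 1*268188 = (3 + (1/11)*439 + 439*(-541)) - 1*268188 = (3 + 439/11 - 237499) - 268188 = -2612017/11 - 268188 = -5562085/11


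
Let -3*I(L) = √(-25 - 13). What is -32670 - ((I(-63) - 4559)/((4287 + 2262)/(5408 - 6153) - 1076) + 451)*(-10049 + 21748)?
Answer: -4330238886356/808169 - 8715755*I*√38/2424507 ≈ -5.3581e+6 - 22.16*I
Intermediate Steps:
I(L) = -I*√38/3 (I(L) = -√(-25 - 13)/3 = -I*√38/3)
-32670 - ((I(-63) - 4559)/((4287 + 2262)/(5408 - 6153) - 1076) + 451)*(-10049 + 21748) = -32670 - ((-I*√38/3 - 4559)/((4287 + 2262)/(5408 - 6153) - 1076) + 451)*(-10049 + 21748) = -32670 - ((-4559 - I*√38/3)/(6549/(-745) - 1076) + 451)*11699 = -32670 - ((-4559 - I*√38/3)/(6549*(-1/745) - 1076) + 451)*11699 = -32670 - ((-4559 - I*√38/3)/(-6549/745 - 1076) + 451)*11699 = -32670 - ((-4559 - I*√38/3)/(-808169/745) + 451)*11699 = -32670 - ((-4559 - I*√38/3)*(-745/808169) + 451)*11699 = -32670 - ((3396455/808169 + 745*I*√38/2424507) + 451)*11699 = -32670 - (367880674/808169 + 745*I*√38/2424507)*11699 = -32670 - (4303836005126/808169 + 8715755*I*√38/2424507) = -32670 + (-4303836005126/808169 - 8715755*I*√38/2424507) = -4330238886356/808169 - 8715755*I*√38/2424507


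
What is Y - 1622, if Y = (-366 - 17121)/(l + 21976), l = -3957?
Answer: -29244305/18019 ≈ -1623.0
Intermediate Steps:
Y = -17487/18019 (Y = (-366 - 17121)/(-3957 + 21976) = -17487/18019 ≈ -0.97048)
Y - 1622 = -17487/18019 - 1622 = -29244305/18019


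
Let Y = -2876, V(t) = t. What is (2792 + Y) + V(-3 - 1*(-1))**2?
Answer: -80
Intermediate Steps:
(2792 + Y) + V(-3 - 1*(-1))**2 = (2792 - 2876) + (-3 - 1*(-1))**2 = -84 + (-3 + 1)**2 = -84 + (-2)**2 = -84 + 4 = -80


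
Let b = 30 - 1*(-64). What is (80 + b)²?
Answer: 30276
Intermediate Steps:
b = 94 (b = 30 + 64 = 94)
(80 + b)² = (80 + 94)² = 174² = 30276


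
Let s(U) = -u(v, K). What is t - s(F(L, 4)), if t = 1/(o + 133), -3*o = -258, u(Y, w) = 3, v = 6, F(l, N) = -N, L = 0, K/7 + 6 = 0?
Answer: 658/219 ≈ 3.0046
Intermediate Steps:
K = -42 (K = -42 + 7*0 = -42 + 0 = -42)
o = 86 (o = -⅓*(-258) = 86)
t = 1/219 (t = 1/(86 + 133) = 1/219 ≈ 0.0045662)
s(U) = -3 (s(U) = -1*3 = -3)
t - s(F(L, 4)) = 1/219 - 1*(-3) = 1/219 + 3 = 658/219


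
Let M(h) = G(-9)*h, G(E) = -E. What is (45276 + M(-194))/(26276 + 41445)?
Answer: 43530/67721 ≈ 0.64278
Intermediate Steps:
M(h) = 9*h (M(h) = (-1*(-9))*h = 9*h)
(45276 + M(-194))/(26276 + 41445) = (45276 + 9*(-194))/(26276 + 41445) = (45276 - 1746)/67721 = 43530*(1/67721) = 43530/67721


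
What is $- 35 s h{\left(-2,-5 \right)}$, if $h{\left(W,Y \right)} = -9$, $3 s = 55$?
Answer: $5775$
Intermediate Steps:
$s = \frac{55}{3}$ ($s = \frac{1}{3} \cdot 55 = \frac{55}{3} \approx 18.333$)
$- 35 s h{\left(-2,-5 \right)} = \left(-35\right) \frac{55}{3} \left(-9\right) = \left(- \frac{1925}{3}\right) \left(-9\right) = 5775$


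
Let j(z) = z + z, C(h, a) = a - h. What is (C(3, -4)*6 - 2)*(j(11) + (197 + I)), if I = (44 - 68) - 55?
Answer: -6160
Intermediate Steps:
I = -79 (I = -24 - 55 = -79)
j(z) = 2*z
(C(3, -4)*6 - 2)*(j(11) + (197 + I)) = ((-4 - 1*3)*6 - 2)*(2*11 + (197 - 79)) = ((-4 - 3)*6 - 2)*(22 + 118) = (-7*6 - 2)*140 = (-42 - 2)*140 = -44*140 = -6160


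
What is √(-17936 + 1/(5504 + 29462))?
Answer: 5*I*√877157320762/34966 ≈ 133.93*I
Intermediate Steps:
√(-17936 + 1/(5504 + 29462)) = √(-17936 + 1/34966) = √(-627150175/34966) = 5*I*√877157320762/34966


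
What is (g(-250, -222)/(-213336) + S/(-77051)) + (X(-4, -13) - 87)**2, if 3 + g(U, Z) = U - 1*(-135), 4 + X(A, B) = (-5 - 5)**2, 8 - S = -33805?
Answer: 50932826341/632221236 ≈ 80.562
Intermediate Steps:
S = 33813 (S = 8 - 1*(-33805) = 8 + 33805 = 33813)
X(A, B) = 96 (X(A, B) = -4 + (-5 - 5)**2 = -4 + (-10)**2 = -4 + 100 = 96)
g(U, Z) = 132 + U (g(U, Z) = -3 + (U - 1*(-135)) = -3 + (U + 135) = -3 + (135 + U) = 132 + U)
(g(-250, -222)/(-213336) + S/(-77051)) + (X(-4, -13) - 87)**2 = ((132 - 250)/(-213336) + 33813/(-77051)) + (96 - 87)**2 = (-118*(-1/213336) + 33813*(-1/77051)) + 9**2 = (59/106668 - 2601/5927) + 81 = -277093775/632221236 + 81 = 50932826341/632221236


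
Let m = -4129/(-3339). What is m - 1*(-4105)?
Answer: 13710724/3339 ≈ 4106.2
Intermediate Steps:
m = 4129/3339 (m = -4129*(-1/3339) = 4129/3339 ≈ 1.2366)
m - 1*(-4105) = 4129/3339 - 1*(-4105) = 4129/3339 + 4105 = 13710724/3339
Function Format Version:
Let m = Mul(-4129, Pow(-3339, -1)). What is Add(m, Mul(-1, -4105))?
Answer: Rational(13710724, 3339) ≈ 4106.2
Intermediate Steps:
m = Rational(4129, 3339) (m = Mul(-4129, Rational(-1, 3339)) = Rational(4129, 3339) ≈ 1.2366)
Add(m, Mul(-1, -4105)) = Add(Rational(4129, 3339), Mul(-1, -4105)) = Add(Rational(4129, 3339), 4105) = Rational(13710724, 3339)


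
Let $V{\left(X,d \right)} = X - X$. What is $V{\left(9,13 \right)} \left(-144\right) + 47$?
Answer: $47$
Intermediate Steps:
$V{\left(X,d \right)} = 0$
$V{\left(9,13 \right)} \left(-144\right) + 47 = 0 \left(-144\right) + 47 = 0 + 47 = 47$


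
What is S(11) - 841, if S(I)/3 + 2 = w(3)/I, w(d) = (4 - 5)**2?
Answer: -9314/11 ≈ -846.73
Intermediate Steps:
w(d) = 1 (w(d) = (-1)**2 = 1)
S(I) = -6 + 3/I (S(I) = -6 + 3*(1/I) = -6 + 3/I)
S(11) - 841 = (-6 + 3/11) - 841 = -63/11 - 841 = -9314/11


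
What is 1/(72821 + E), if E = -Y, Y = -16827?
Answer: 1/89648 ≈ 1.1155e-5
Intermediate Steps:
E = 16827 (E = -1*(-16827) = 16827)
1/(72821 + E) = 1/(72821 + 16827) = 1/89648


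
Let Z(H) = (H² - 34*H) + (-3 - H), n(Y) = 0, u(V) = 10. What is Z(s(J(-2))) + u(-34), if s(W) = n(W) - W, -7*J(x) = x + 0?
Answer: 837/49 ≈ 17.082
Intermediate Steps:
J(x) = -x/7 (J(x) = -(x + 0)/7 = -x/7)
s(W) = -W (s(W) = 0 - W = -W)
Z(H) = -3 + H² - 35*H
Z(s(J(-2))) + u(-34) = (-3 + (-(-1)*(-2)/7)² - (-35)*(-⅐*(-2))) + 10 = (-3 + (-1*2/7)² - (-35)*2/7) + 10 = (-3 + (-2/7)² - 35*(-2/7)) + 10 = (-3 + 4/49 + 10) + 10 = 347/49 + 10 = 837/49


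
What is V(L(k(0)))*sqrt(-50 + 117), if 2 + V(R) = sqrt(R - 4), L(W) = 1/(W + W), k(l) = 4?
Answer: sqrt(67)*(-8 + I*sqrt(62))/4 ≈ -16.371 + 16.113*I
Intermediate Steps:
L(W) = 1/(2*W)
V(R) = -2 + sqrt(-4 + R) (V(R) = -2 + sqrt(R - 4) = -2 + sqrt(-4 + R))
V(L(k(0)))*sqrt(-50 + 117) = (-2 + sqrt(-4 + (1/2)/4))*sqrt(-50 + 117) = (-2 + sqrt(-4 + (1/2)*(1/4)))*sqrt(67) = (-2 + sqrt(-4 + 1/8))*sqrt(67) = (-2 + sqrt(-31/8))*sqrt(67) = (-2 + I*sqrt(62)/4)*sqrt(67) = sqrt(67)*(-2 + I*sqrt(62)/4)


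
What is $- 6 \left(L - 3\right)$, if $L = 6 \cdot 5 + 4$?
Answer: $-186$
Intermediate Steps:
$L = 34$ ($L = 30 + 4 = 34$)
$- 6 \left(L - 3\right) = - 6 \left(34 - 3\right) = \left(-6\right) 31 = -186$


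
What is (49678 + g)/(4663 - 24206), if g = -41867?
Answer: -7811/19543 ≈ -0.39968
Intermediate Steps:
(49678 + g)/(4663 - 24206) = (49678 - 41867)/(4663 - 24206) = 7811/(-19543) = 7811*(-1/19543) = -7811/19543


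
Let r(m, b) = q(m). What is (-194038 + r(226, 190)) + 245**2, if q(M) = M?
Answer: -133787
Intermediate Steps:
r(m, b) = m
(-194038 + r(226, 190)) + 245**2 = (-194038 + 226) + 245**2 = -193812 + 60025 = -133787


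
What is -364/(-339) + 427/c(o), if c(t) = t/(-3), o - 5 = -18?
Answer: 438991/4407 ≈ 99.612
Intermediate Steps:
o = -13 (o = 5 - 18 = -13)
c(t) = -t/3 (c(t) = t*(-⅓) = -t/3)
-364/(-339) + 427/c(o) = -364/(-339) + 427/((-⅓*(-13))) = -364*(-1/339) + 427/(13/3) = 364/339 + 427*(3/13) = 364/339 + 1281/13 = 438991/4407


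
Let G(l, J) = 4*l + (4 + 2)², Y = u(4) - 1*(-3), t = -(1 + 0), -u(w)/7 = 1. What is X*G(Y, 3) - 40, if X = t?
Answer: -60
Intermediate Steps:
u(w) = -7 (u(w) = -7*1 = -7)
t = -1 (t = -1*1 = -1)
X = -1
Y = -4 (Y = -7 - 1*(-3) = -7 + 3 = -4)
G(l, J) = 36 + 4*l (G(l, J) = 4*l + 6² = 4*l + 36 = 36 + 4*l)
X*G(Y, 3) - 40 = -(36 + 4*(-4)) - 40 = -(36 - 16) - 40 = -1*20 - 40 = -20 - 40 = -60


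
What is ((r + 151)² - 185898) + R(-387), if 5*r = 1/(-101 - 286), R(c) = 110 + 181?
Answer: -609582879719/3744225 ≈ -1.6281e+5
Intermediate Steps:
R(c) = 291
r = -1/1935 (r = 1/(5*(-101 - 286)) = (⅕)/(-387) = (⅕)*(-1/387) = -1/1935 ≈ -0.00051680)
((r + 151)² - 185898) + R(-387) = ((-1/1935 + 151)² - 185898) + 291 = ((292184/1935)² - 185898) + 291 = (85371489856/3744225 - 185898) + 291 = -610672449194/3744225 + 291 = -609582879719/3744225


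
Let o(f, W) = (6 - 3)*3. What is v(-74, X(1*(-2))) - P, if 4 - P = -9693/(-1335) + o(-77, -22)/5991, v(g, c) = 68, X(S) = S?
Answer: 63328202/888665 ≈ 71.262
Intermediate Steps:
o(f, W) = 9 (o(f, W) = 3*3 = 9)
P = -2898982/888665 (P = 4 - (-9693/(-1335) + 9/5991) = 4 - (-9693*(-1/1335) + 9*(1/5991)) = 4 - (3231/445 + 3/1997) = 4 - 1*6453642/888665 = 4 - 6453642/888665 = -2898982/888665 ≈ -3.2622)
v(-74, X(1*(-2))) - P = 68 - 1*(-2898982/888665) = 68 + 2898982/888665 = 63328202/888665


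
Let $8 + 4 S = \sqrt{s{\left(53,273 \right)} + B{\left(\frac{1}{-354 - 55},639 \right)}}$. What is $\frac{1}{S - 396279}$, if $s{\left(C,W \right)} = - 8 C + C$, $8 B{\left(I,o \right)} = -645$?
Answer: $- \frac{50723968}{20100944766621} - \frac{8 i \sqrt{7226}}{20100944766621} \approx -2.5235 \cdot 10^{-6} - 3.3832 \cdot 10^{-11} i$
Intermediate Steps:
$B{\left(I,o \right)} = - \frac{645}{8}$ ($B{\left(I,o \right)} = \frac{1}{8} \left(-645\right) = - \frac{645}{8}$)
$s{\left(C,W \right)} = - 7 C$
$S = -2 + \frac{i \sqrt{7226}}{16}$ ($S = -2 + \frac{\sqrt{\left(-7\right) 53 - \frac{645}{8}}}{4} = -2 + \frac{\sqrt{-371 - \frac{645}{8}}}{4} = -2 + \frac{\sqrt{- \frac{3613}{8}}}{4} = -2 + \frac{\frac{1}{4} i \sqrt{7226}}{4} = -2 + \frac{i \sqrt{7226}}{16} \approx -2.0 + 5.3129 i$)
$\frac{1}{S - 396279} = \frac{1}{\left(-2 + \frac{i \sqrt{7226}}{16}\right) - 396279} = \frac{1}{-396281 + \frac{i \sqrt{7226}}{16}}$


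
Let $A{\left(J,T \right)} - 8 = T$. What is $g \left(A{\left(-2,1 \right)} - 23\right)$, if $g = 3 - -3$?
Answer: $-84$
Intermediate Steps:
$g = 6$ ($g = 3 + 3 = 6$)
$A{\left(J,T \right)} = 8 + T$
$g \left(A{\left(-2,1 \right)} - 23\right) = 6 \left(\left(8 + 1\right) - 23\right) = 6 \left(9 - 23\right) = 6 \left(-14\right) = -84$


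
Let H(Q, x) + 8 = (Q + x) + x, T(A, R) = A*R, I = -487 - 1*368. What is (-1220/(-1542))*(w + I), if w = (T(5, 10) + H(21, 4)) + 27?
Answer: -461770/771 ≈ -598.92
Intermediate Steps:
I = -855 (I = -487 - 368 = -855)
H(Q, x) = -8 + Q + 2*x (H(Q, x) = -8 + ((Q + x) + x) = -8 + (Q + 2*x) = -8 + Q + 2*x)
w = 98 (w = (5*10 + (-8 + 21 + 2*4)) + 27 = (50 + (-8 + 21 + 8)) + 27 = (50 + 21) + 27 = 71 + 27 = 98)
(-1220/(-1542))*(w + I) = (-1220/(-1542))*(98 - 855) = -1220*(-1/1542)*(-757) = (610/771)*(-757) = -461770/771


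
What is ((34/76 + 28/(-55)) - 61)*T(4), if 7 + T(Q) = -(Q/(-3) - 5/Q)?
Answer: 6763807/25080 ≈ 269.69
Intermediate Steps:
T(Q) = -7 + 5/Q + Q/3 (T(Q) = -7 - (Q/(-3) - 5/Q) = -7 - (Q*(-⅓) - 5/Q) = -7 - (-Q/3 - 5/Q) = -7 - (-5/Q - Q/3) = -7 + (5/Q + Q/3) = -7 + 5/Q + Q/3)
((34/76 + 28/(-55)) - 61)*T(4) = ((34/76 + 28/(-55)) - 61)*(-7 + 5/4 + (⅓)*4) = ((34*(1/76) + 28*(-1/55)) - 61)*(-7 + 5*(¼) + 4/3) = ((17/38 - 28/55) - 61)*(-7 + 5/4 + 4/3) = (-129/2090 - 61)*(-53/12) = -127619/2090*(-53/12) = 6763807/25080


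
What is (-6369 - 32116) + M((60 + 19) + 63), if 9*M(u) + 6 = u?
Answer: -346229/9 ≈ -38470.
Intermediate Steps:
M(u) = -2/3 + u/9
(-6369 - 32116) + M((60 + 19) + 63) = (-6369 - 32116) + (-2/3 + ((60 + 19) + 63)/9) = -38485 + (-2/3 + (79 + 63)/9) = -38485 + (-2/3 + (1/9)*142) = -38485 + (-2/3 + 142/9) = -38485 + 136/9 = -346229/9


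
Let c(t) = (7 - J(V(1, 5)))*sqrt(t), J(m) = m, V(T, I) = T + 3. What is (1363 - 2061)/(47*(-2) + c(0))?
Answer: 349/47 ≈ 7.4255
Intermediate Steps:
V(T, I) = 3 + T
c(t) = 3*sqrt(t) (c(t) = (7 - (3 + 1))*sqrt(t) = (7 - 1*4)*sqrt(t) = (7 - 4)*sqrt(t) = 3*sqrt(t))
(1363 - 2061)/(47*(-2) + c(0)) = (1363 - 2061)/(47*(-2) + 3*sqrt(0)) = -698/(-94 + 3*0) = -698/(-94 + 0) = -698/(-94) = -698*(-1/94) = 349/47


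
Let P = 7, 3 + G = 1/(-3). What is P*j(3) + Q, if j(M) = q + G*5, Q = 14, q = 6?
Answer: -182/3 ≈ -60.667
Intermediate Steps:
G = -10/3 (G = -3 + 1/(-3) = -3 - ⅓ = -10/3 ≈ -3.3333)
j(M) = -32/3 (j(M) = 6 - 10/3*5 = 6 - 50/3 = -32/3)
P*j(3) + Q = 7*(-32/3) + 14 = -224/3 + 14 = -182/3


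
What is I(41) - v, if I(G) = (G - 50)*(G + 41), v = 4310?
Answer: -5048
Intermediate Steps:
I(G) = (-50 + G)*(41 + G)
I(41) - v = (-2050 + 41**2 - 9*41) - 1*4310 = (-2050 + 1681 - 369) - 4310 = -738 - 4310 = -5048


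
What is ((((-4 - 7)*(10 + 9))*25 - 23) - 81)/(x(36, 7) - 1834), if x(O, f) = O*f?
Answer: 5329/1582 ≈ 3.3685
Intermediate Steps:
((((-4 - 7)*(10 + 9))*25 - 23) - 81)/(x(36, 7) - 1834) = ((((-4 - 7)*(10 + 9))*25 - 23) - 81)/(36*7 - 1834) = ((-11*19*25 - 23) - 81)/(252 - 1834) = ((-209*25 - 23) - 81)/(-1582) = ((-5225 - 23) - 81)*(-1/1582) = (-5248 - 81)*(-1/1582) = -5329*(-1/1582) = 5329/1582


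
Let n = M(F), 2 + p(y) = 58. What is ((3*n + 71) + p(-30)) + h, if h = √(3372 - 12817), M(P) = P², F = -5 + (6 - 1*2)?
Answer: 130 + I*√9445 ≈ 130.0 + 97.185*I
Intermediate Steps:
p(y) = 56 (p(y) = -2 + 58 = 56)
F = -1 (F = -5 + (6 - 2) = -5 + 4 = -1)
n = 1 (n = (-1)² = 1)
h = I*√9445 (h = √(-9445) = I*√9445 ≈ 97.185*I)
((3*n + 71) + p(-30)) + h = ((3*1 + 71) + 56) + I*√9445 = ((3 + 71) + 56) + I*√9445 = (74 + 56) + I*√9445 = 130 + I*√9445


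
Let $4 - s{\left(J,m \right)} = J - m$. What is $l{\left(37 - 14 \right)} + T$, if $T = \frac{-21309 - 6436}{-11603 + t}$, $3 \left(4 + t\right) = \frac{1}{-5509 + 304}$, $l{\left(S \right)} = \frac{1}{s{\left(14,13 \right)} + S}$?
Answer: $\frac{2861358964}{1178081489} \approx 2.4288$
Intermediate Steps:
$s{\left(J,m \right)} = 4 + m - J$ ($s{\left(J,m \right)} = 4 - \left(J - m\right) = 4 + m - J$)
$l{\left(S \right)} = \frac{1}{3 + S}$ ($l{\left(S \right)} = \frac{1}{\left(4 + 13 - 14\right) + S} = \frac{1}{3 + S}$)
$t = - \frac{62461}{15615}$ ($t = -4 + \frac{1}{3 \left(-5509 + 304\right)} = -4 + \frac{1}{3 \left(-5205\right)} = -4 + \frac{1}{3} \left(- \frac{1}{5205}\right) = -4 - \frac{1}{15615} = - \frac{62461}{15615} \approx -4.0001$)
$T = \frac{433238175}{181243306}$ ($T = \frac{-21309 - 6436}{-11603 - \frac{62461}{15615}} = - \frac{27745}{- \frac{181243306}{15615}} = \left(-27745\right) \left(- \frac{15615}{181243306}\right) = \frac{433238175}{181243306} \approx 2.3904$)
$l{\left(37 - 14 \right)} + T = \frac{1}{3 + \left(37 - 14\right)} + \frac{433238175}{181243306} = \frac{1}{3 + 23} + \frac{433238175}{181243306} = \frac{1}{26} + \frac{433238175}{181243306} = \frac{2861358964}{1178081489}$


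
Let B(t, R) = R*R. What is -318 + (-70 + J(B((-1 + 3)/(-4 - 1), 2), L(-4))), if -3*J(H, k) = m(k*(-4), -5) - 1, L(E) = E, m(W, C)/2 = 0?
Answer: -1163/3 ≈ -387.67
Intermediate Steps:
m(W, C) = 0 (m(W, C) = 2*0 = 0)
B(t, R) = R²
J(H, k) = ⅓ (J(H, k) = -(0 - 1)/3 = -⅓*(-1) = ⅓)
-318 + (-70 + J(B((-1 + 3)/(-4 - 1), 2), L(-4))) = -318 + (-70 + ⅓) = -318 - 209/3 = -1163/3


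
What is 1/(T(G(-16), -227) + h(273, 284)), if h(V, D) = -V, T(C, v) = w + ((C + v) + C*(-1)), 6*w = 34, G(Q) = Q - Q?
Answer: -3/1483 ≈ -0.0020229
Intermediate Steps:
G(Q) = 0
w = 17/3 (w = (1/6)*34 = 17/3 ≈ 5.6667)
T(C, v) = 17/3 + v (T(C, v) = 17/3 + ((C + v) + C*(-1)) = 17/3 + ((C + v) - C) = 17/3 + v)
1/(T(G(-16), -227) + h(273, 284)) = 1/((17/3 - 227) - 1*273) = 1/(-664/3 - 273) = 1/(-1483/3) = -3/1483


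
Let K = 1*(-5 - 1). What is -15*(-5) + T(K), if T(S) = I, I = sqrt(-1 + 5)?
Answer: 77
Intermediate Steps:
I = 2 (I = sqrt(4) = 2)
K = -6 (K = 1*(-6) = -6)
T(S) = 2
-15*(-5) + T(K) = -15*(-5) + 2 = 75 + 2 = 77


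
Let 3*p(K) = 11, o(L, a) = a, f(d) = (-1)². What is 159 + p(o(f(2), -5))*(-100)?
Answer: -623/3 ≈ -207.67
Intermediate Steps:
f(d) = 1
p(K) = 11/3 (p(K) = (⅓)*11 = 11/3)
159 + p(o(f(2), -5))*(-100) = 159 + (11/3)*(-100) = 159 - 1100/3 = -623/3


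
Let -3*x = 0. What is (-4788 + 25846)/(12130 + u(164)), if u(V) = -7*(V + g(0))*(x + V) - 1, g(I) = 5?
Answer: -21058/181883 ≈ -0.11578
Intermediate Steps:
x = 0 (x = -⅓*0 = 0)
u(V) = -1 - 7*V*(5 + V) (u(V) = -7*(V + 5)*(0 + V) - 1 = -7*(5 + V)*V - 1 = -7*V*(5 + V) - 1 = -1 - 7*V*(5 + V))
(-4788 + 25846)/(12130 + u(164)) = (-4788 + 25846)/(12130 + (-1 - 35*164 - 7*164²)) = 21058/(12130 + (-1 - 5740 - 7*26896)) = 21058/(12130 + (-1 - 5740 - 188272)) = 21058/(12130 - 194013) = 21058/(-181883) = 21058*(-1/181883) = -21058/181883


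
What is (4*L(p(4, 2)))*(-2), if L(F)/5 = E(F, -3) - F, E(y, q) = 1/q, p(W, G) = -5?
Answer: -560/3 ≈ -186.67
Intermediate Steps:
L(F) = -5/3 - 5*F (L(F) = 5*(1/(-3) - F) = 5*(-⅓ - F) = -5/3 - 5*F)
(4*L(p(4, 2)))*(-2) = (4*(-5/3 - 5*(-5)))*(-2) = (4*(-5/3 + 25))*(-2) = (4*(70/3))*(-2) = (280/3)*(-2) = -560/3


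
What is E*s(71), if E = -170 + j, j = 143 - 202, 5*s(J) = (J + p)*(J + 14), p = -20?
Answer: -198543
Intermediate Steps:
s(J) = (-20 + J)*(14 + J)/5 (s(J) = ((J - 20)*(J + 14))/5 = ((-20 + J)*(14 + J))/5 = (-20 + J)*(14 + J)/5)
j = -59
E = -229 (E = -170 - 59 = -229)
E*s(71) = -229*(-56 - 6/5*71 + (⅕)*71²) = -229*(-56 - 426/5 + (⅕)*5041) = -229*(-56 - 426/5 + 5041/5) = -229*867 = -198543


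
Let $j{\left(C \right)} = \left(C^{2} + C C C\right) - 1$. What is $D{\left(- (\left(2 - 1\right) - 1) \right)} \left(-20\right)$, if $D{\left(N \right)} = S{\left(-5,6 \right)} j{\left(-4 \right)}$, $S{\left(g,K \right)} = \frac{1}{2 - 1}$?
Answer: $980$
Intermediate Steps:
$S{\left(g,K \right)} = 1$ ($S{\left(g,K \right)} = 1^{-1} = 1$)
$j{\left(C \right)} = -1 + C^{2} + C^{3}$ ($j{\left(C \right)} = \left(C^{2} + C^{2} C\right) - 1 = \left(C^{2} + C^{3}\right) - 1 = -1 + C^{2} + C^{3}$)
$D{\left(N \right)} = -49$ ($D{\left(N \right)} = 1 \left(-1 + \left(-4\right)^{2} + \left(-4\right)^{3}\right) = 1 \left(-1 + 16 - 64\right) = 1 \left(-49\right) = -49$)
$D{\left(- (\left(2 - 1\right) - 1) \right)} \left(-20\right) = \left(-49\right) \left(-20\right) = 980$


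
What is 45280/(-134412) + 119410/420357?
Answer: -248635670/4708418757 ≈ -0.052807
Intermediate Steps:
45280/(-134412) + 119410/420357 = 45280*(-1/134412) + 119410*(1/420357) = -11320/33603 + 119410/420357 = -248635670/4708418757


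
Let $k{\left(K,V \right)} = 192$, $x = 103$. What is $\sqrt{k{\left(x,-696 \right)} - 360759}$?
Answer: $3 i \sqrt{40063} \approx 600.47 i$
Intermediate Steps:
$\sqrt{k{\left(x,-696 \right)} - 360759} = \sqrt{192 - 360759} = \sqrt{-360567} = 3 i \sqrt{40063}$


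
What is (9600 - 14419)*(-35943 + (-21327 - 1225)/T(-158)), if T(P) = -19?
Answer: 3182298935/19 ≈ 1.6749e+8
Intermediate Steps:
(9600 - 14419)*(-35943 + (-21327 - 1225)/T(-158)) = (9600 - 14419)*(-35943 + (-21327 - 1225)/(-19)) = -4819*(-35943 - 22552*(-1/19)) = -4819*(-35943 + 22552/19) = -4819*(-660365/19) = 3182298935/19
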